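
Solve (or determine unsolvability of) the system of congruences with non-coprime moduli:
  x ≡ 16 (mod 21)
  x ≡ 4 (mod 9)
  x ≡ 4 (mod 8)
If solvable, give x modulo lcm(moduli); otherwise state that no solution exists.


Moduli 21, 9, 8 are not pairwise coprime, so CRT works modulo lcm(m_i) when all pairwise compatibility conditions hold.
Pairwise compatibility: gcd(m_i, m_j) must divide a_i - a_j for every pair.
Merge one congruence at a time:
  Start: x ≡ 16 (mod 21).
  Combine with x ≡ 4 (mod 9): gcd(21, 9) = 3; 4 - 16 = -12, which IS divisible by 3, so compatible.
    Write x = 16 + 21·t and substitute into x ≡ 4 (mod 9): 21·t ≡ 4 − 16 = -12 (mod 9).
    Divide the congruence (and modulus) by g = 3: 7·t ≡ -4 (mod 3).
    Reduce coefficients mod 3: 1·t ≡ 2 (mod 3).
    So t ≡ 2 (mod 3).
    Then x = 16 + 21·2 = 58, valid modulo lcm(21, 9) = 63: x ≡ 58 (mod 63).
  Combine with x ≡ 4 (mod 8): gcd(63, 8) = 1; 4 - 58 = -54, which IS divisible by 1, so compatible.
    Write x = 58 + 63·t and substitute into x ≡ 4 (mod 8): 63·t ≡ 4 − 58 = -54 (mod 8).
    Reduce coefficients mod 8: 7·t ≡ 2 (mod 8).
    The inverse of 7 mod 8 is 7 (since 7·7 = 49 = 6·8 + 1), so t ≡ 7·2 = 14 ≡ 6 (mod 8).
    Then x = 58 + 63·6 = 436, valid modulo lcm(63, 8) = 504: x ≡ 436 (mod 504).
Verify: 436 mod 21 = 16, 436 mod 9 = 4, 436 mod 8 = 4.

x ≡ 436 (mod 504).


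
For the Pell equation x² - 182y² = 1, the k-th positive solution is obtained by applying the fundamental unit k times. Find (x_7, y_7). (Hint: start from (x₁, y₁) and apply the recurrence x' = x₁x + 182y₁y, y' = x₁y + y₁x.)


Step 1: Find the fundamental solution (x₁, y₁) of x² - 182y² = 1.
  Expand √182 as a continued fraction. a₀ = ⌊√182⌋ = 13; iterate m_{k+1} = d_k·a_k − m_k, d_{k+1} = (182 − m_{k+1}²)/d_k, a_{k+1} = ⌊(a₀ + m_{k+1})/d_{k+1}⌋ (starting m₀ = 0, d₀ = 1), with convergents p_k = a_k·p_{k-1} + p_{k-2}, q_k = a_k·q_{k-1} + q_{k-2} (p₋₁ = 1, q₋₁ = 0):
  k = 0: a₀ = 13; p₀/q₀ = 13/1; p₀² − 182·q₀² = 169 − 182 = -13.
  k = 1: m = 13, d = 13, a = ⌊(13 + 13)/13⌋ = 2; p/q = (2·13 + 1)/(2·1 + 0) = 27/2; p² − 182·q² = 729 − 728 = 1.
  The first convergent with p² − 182·q² = 1 gives the fundamental solution (x₁, y₁) = (27, 2).
Step 2: Apply the recurrence (x_{n+1}, y_{n+1}) = (x₁x_n + 182y₁y_n, x₁y_n + y₁x_n) repeatedly.
  From (x_1, y_1) = (27, 2): x_2 = 27·27 + 182·2·2 = 1457; y_2 = 27·2 + 2·27 = 108.
  From (x_2, y_2) = (1457, 108): x_3 = 27·1457 + 182·2·108 = 78651; y_3 = 27·108 + 2·1457 = 5830.
  From (x_3, y_3) = (78651, 5830): x_4 = 27·78651 + 182·2·5830 = 4245697; y_4 = 27·5830 + 2·78651 = 314712.
  From (x_4, y_4) = (4245697, 314712): x_5 = 27·4245697 + 182·2·314712 = 229188987; y_5 = 27·314712 + 2·4245697 = 16988618.
  From (x_5, y_5) = (229188987, 16988618): x_6 = 27·229188987 + 182·2·16988618 = 12371959601; y_6 = 27·16988618 + 2·229188987 = 917070660.
  From (x_6, y_6) = (12371959601, 917070660): x_7 = 27·12371959601 + 182·2·917070660 = 667856629467; y_7 = 27·917070660 + 2·12371959601 = 49504827022.
Step 3: Verify x_7² - 182·y_7² = 446032477523021732704089 - 446032477523021732704088 = 1 (should be 1). ✓

(x_1, y_1) = (27, 2); (x_7, y_7) = (667856629467, 49504827022).


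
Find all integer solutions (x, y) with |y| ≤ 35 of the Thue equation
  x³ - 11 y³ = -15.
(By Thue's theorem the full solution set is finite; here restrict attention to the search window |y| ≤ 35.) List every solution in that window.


The equation is x³ - 11y³ = -15. For fixed y, x³ = 11·y³ − 15, so a solution requires the RHS to be a perfect cube.
Strategy: iterate y from -35 to 35, compute RHS = 11·y³ − 15, and check whether it is a (positive or negative) perfect cube.
Check small values of y:
  y = 0: RHS = -15 is not a perfect cube.
  y = 1: RHS = -4 is not a perfect cube.
  y = -1: RHS = -26 is not a perfect cube.
  y = 2: RHS = 73 is not a perfect cube.
  y = -2: RHS = -103 is not a perfect cube.
  y = 3: RHS = 282 is not a perfect cube.
  y = -3: RHS = -312 is not a perfect cube.
Continuing the search up to |y| = 35 finds no solutions either.
No (x, y) in the scanned range satisfies the equation.

No integer solutions with |y| ≤ 35.


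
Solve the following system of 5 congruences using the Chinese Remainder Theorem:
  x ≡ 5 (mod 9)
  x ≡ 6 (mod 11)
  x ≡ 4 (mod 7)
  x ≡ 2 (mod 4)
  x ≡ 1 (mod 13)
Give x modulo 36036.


Product of moduli M = 9 · 11 · 7 · 4 · 13 = 36036.
Merge one congruence at a time:
  Start: x ≡ 5 (mod 9).
  Combine with x ≡ 6 (mod 11); new modulus lcm = 99.
    Write x = 5 + 9·t and substitute into x ≡ 6 (mod 11): 9·t ≡ 6 − 5 = 1 (mod 11).
    The inverse of 9 mod 11 is 5 (since 9·5 = 45 = 4·11 + 1), so t ≡ 5·1 = 5 ≡ 5 (mod 11).
    Then x = 5 + 9·5 = 50, valid modulo lcm(9, 11) = 99: x ≡ 50 (mod 99).
  Combine with x ≡ 4 (mod 7); new modulus lcm = 693.
    Write x = 50 + 99·t and substitute into x ≡ 4 (mod 7): 99·t ≡ 4 − 50 = -46 (mod 7).
    Reduce coefficients mod 7: 1·t ≡ 3 (mod 7).
    So t ≡ 3 (mod 7).
    Then x = 50 + 99·3 = 347, valid modulo lcm(99, 7) = 693: x ≡ 347 (mod 693).
  Combine with x ≡ 2 (mod 4); new modulus lcm = 2772.
    Write x = 347 + 693·t and substitute into x ≡ 2 (mod 4): 693·t ≡ 2 − 347 = -345 (mod 4).
    Reduce coefficients mod 4: 1·t ≡ 3 (mod 4).
    So t ≡ 3 (mod 4).
    Then x = 347 + 693·3 = 2426, valid modulo lcm(693, 4) = 2772: x ≡ 2426 (mod 2772).
  Combine with x ≡ 1 (mod 13); new modulus lcm = 36036.
    Write x = 2426 + 2772·t and substitute into x ≡ 1 (mod 13): 2772·t ≡ 1 − 2426 = -2425 (mod 13).
    Reduce coefficients mod 13: 3·t ≡ 6 (mod 13).
    The inverse of 3 mod 13 is 9 (since 3·9 = 27 = 2·13 + 1), so t ≡ 9·6 = 54 ≡ 2 (mod 13).
    Then x = 2426 + 2772·2 = 7970, valid modulo lcm(2772, 13) = 36036: x ≡ 7970 (mod 36036).
Verify against each original: 7970 mod 9 = 5, 7970 mod 11 = 6, 7970 mod 7 = 4, 7970 mod 4 = 2, 7970 mod 13 = 1.

x ≡ 7970 (mod 36036).


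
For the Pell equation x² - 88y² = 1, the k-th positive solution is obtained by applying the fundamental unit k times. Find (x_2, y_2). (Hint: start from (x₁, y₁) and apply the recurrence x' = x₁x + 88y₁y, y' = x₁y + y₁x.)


Step 1: Find the fundamental solution (x₁, y₁) of x² - 88y² = 1.
  Expand √88 as a continued fraction. a₀ = ⌊√88⌋ = 9; iterate m_{k+1} = d_k·a_k − m_k, d_{k+1} = (88 − m_{k+1}²)/d_k, a_{k+1} = ⌊(a₀ + m_{k+1})/d_{k+1}⌋ (starting m₀ = 0, d₀ = 1), with convergents p_k = a_k·p_{k-1} + p_{k-2}, q_k = a_k·q_{k-1} + q_{k-2} (p₋₁ = 1, q₋₁ = 0):
  k = 0: a₀ = 9; p₀/q₀ = 9/1; p₀² − 88·q₀² = 81 − 88 = -7.
  k = 1: m = 9, d = 7, a = ⌊(9 + 9)/7⌋ = 2; p/q = (2·9 + 1)/(2·1 + 0) = 19/2; p² − 88·q² = 361 − 352 = 9.
  k = 2: m = 5, d = 9, a = ⌊(9 + 5)/9⌋ = 1; p/q = (1·19 + 9)/(1·2 + 1) = 28/3; p² − 88·q² = 784 − 792 = -8.
  k = 3: m = 4, d = 8, a = ⌊(9 + 4)/8⌋ = 1; p/q = (1·28 + 19)/(1·3 + 2) = 47/5; p² − 88·q² = 2209 − 2200 = 9.
  k = 4: m = 4, d = 9, a = ⌊(9 + 4)/9⌋ = 1; p/q = (1·47 + 28)/(1·5 + 3) = 75/8; p² − 88·q² = 5625 − 5632 = -7.
  k = 5: m = 5, d = 7, a = ⌊(9 + 5)/7⌋ = 2; p/q = (2·75 + 47)/(2·8 + 5) = 197/21; p² − 88·q² = 38809 − 38808 = 1.
  The first convergent with p² − 88·q² = 1 gives the fundamental solution (x₁, y₁) = (197, 21).
Step 2: Apply the recurrence (x_{n+1}, y_{n+1}) = (x₁x_n + 88y₁y_n, x₁y_n + y₁x_n) repeatedly.
  From (x_1, y_1) = (197, 21): x_2 = 197·197 + 88·21·21 = 77617; y_2 = 197·21 + 21·197 = 8274.
Step 3: Verify x_2² - 88·y_2² = 6024398689 - 6024398688 = 1 (should be 1). ✓

(x_1, y_1) = (197, 21); (x_2, y_2) = (77617, 8274).


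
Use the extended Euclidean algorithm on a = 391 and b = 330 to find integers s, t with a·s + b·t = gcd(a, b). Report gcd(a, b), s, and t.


Euclidean algorithm on (391, 330) — divide until remainder is 0:
  391 = 1 · 330 + 61
  330 = 5 · 61 + 25
  61 = 2 · 25 + 11
  25 = 2 · 11 + 3
  11 = 3 · 3 + 2
  3 = 1 · 2 + 1
  2 = 2 · 1 + 0
gcd(391, 330) = 1.
Track Bezout coefficients alongside the remainders: start with r₀ = 391 = a·1 + b·0 (s = 1, t = 0) and r₁ = 330 = a·0 + b·1 (s = 0, t = 1); each new remainder r_{k+1} = r_{k-1} − q_k·r_k inherits s_{k+1} = s_{k-1} − q_k·s_k, t_{k+1} = t_{k-1} − q_k·t_k, so r_k = a·s_k + b·t_k at every step:
  q = 1: r = 61, s = 1 − 1·0 = 1, t = 0 − 1·1 = -1  (check: 391·1 + 330·(-1) = 61)
  q = 5: r = 25, s = 0 − 5·1 = -5, t = 1 − 5·(-1) = 6  (check: 391·(-5) + 330·6 = 25)
  q = 2: r = 11, s = 1 − 2·(-5) = 11, t = -1 − 2·6 = -13  (check: 391·11 + 330·(-13) = 11)
  q = 2: r = 3, s = -5 − 2·11 = -27, t = 6 − 2·(-13) = 32  (check: 391·(-27) + 330·32 = 3)
  q = 3: r = 2, s = 11 − 3·(-27) = 92, t = -13 − 3·32 = -109  (check: 391·92 + 330·(-109) = 2)
  q = 1: r = 1, s = -27 − 1·92 = -119, t = 32 − 1·(-109) = 141  (check: 391·(-119) + 330·141 = 1)
The row with r = 1 (the gcd) gives the Bezout coefficients s = -119, t = 141.
Result: 391 · (-119) + 330 · (141) = 1.

gcd(391, 330) = 1; s = -119, t = 141 (check: 391·(-119) + 330·141 = 1).


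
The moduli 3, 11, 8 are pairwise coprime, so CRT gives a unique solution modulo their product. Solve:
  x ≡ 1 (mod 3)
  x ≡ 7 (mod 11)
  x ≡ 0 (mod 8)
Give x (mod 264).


Moduli 3, 11, 8 are pairwise coprime; by CRT there is a unique solution modulo M = 3 · 11 · 8 = 264.
Solve pairwise, accumulating the modulus:
  Start with x ≡ 1 (mod 3).
  Combine with x ≡ 7 (mod 11): since gcd(3, 11) = 1, we get a unique residue mod 33.
    Write x = 1 + 3·t and substitute into x ≡ 7 (mod 11): 3·t ≡ 7 − 1 = 6 (mod 11).
    The inverse of 3 mod 11 is 4 (since 3·4 = 12 = 1·11 + 1), so t ≡ 4·6 = 24 ≡ 2 (mod 11).
    Then x = 1 + 3·2 = 7, valid modulo lcm(3, 11) = 33: x ≡ 7 (mod 33).
  Combine with x ≡ 0 (mod 8): since gcd(33, 8) = 1, we get a unique residue mod 264.
    Write x = 7 + 33·t and substitute into x ≡ 0 (mod 8): 33·t ≡ 0 − 7 = -7 (mod 8).
    Reduce coefficients mod 8: 1·t ≡ 1 (mod 8).
    So t ≡ 1 (mod 8).
    Then x = 7 + 33·1 = 40, valid modulo lcm(33, 8) = 264: x ≡ 40 (mod 264).
Verify: 40 mod 3 = 1 ✓, 40 mod 11 = 7 ✓, 40 mod 8 = 0 ✓.

x ≡ 40 (mod 264).


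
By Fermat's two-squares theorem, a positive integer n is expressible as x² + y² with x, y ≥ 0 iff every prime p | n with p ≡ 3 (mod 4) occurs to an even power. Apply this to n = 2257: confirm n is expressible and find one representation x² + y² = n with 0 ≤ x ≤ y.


Step 1: Factor n = 2257 = 37 · 61.
Step 2: Check the mod-4 condition on each prime factor: 37 ≡ 1 (mod 4), exponent 1; 61 ≡ 1 (mod 4), exponent 1.
All primes ≡ 3 (mod 4) appear to even exponent (or don't appear), so by the two-squares theorem n IS expressible as a sum of two squares.
Step 3: Build a representation. Here n = 37 · 61 is a product of primes ≡ 1 (mod 4). Each prime p ≡ 1 (mod 4) is itself a sum of two squares; find a² by testing p − a² for a perfect square:
  37: 37 − 1² = 36 = 6² ⇒ 37 = 1² + 6².
  61: 61 − 1² = 60, 61 − 2² = 57, 61 − 3² = 52, 61 − 4² = 45, 61 − 5² = 36 = 6² ⇒ 61 = 5² + 6².
  Combine using the Brahmagupta–Fibonacci identity (a² + b²)(c² + d²) = (ac − bd)² + (ad + bc)² = (ac + bd)² + (ad − bc)²:
  37 · 61 = 2257: from (1² + 6²)(5² + 6²), take (1·5 − 6·6, 1·6 + 6·5) = (5 − 36, 6 + 30) = (-31, 36); dropping signs (only squares matter) gives (31, 36); check 31² + 36² = 961 + 1296 = 2257 ✓.
Step 4: Order so x ≤ y and verify: 31² + 36² = 961 + 1296 = 2257 = n. ✓

n = 2257 = 31² + 36² (one valid representation with x ≤ y).


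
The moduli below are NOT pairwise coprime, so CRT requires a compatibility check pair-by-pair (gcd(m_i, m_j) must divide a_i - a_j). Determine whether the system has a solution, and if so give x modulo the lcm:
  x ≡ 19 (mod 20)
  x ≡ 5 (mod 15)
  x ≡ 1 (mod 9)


Moduli 20, 15, 9 are not pairwise coprime, so CRT works modulo lcm(m_i) when all pairwise compatibility conditions hold.
Pairwise compatibility: gcd(m_i, m_j) must divide a_i - a_j for every pair.
Merge one congruence at a time:
  Start: x ≡ 19 (mod 20).
  Combine with x ≡ 5 (mod 15): gcd(20, 15) = 5, and 5 - 19 = -14 is NOT divisible by 5.
    ⇒ system is inconsistent (no integer solution).

No solution (the system is inconsistent).


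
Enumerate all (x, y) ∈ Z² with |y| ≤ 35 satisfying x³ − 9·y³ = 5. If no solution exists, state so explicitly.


The equation is x³ - 9y³ = 5. For fixed y, x³ = 9·y³ + 5, so a solution requires the RHS to be a perfect cube.
Strategy: iterate y from -35 to 35, compute RHS = 9·y³ + 5, and check whether it is a (positive or negative) perfect cube.
Check small values of y:
  y = 0: RHS = 5 is not a perfect cube.
  y = 1: RHS = 14 is not a perfect cube.
  y = -1: RHS = -4 is not a perfect cube.
  y = 2: RHS = 77 is not a perfect cube.
  y = -2: RHS = -67 is not a perfect cube.
  y = 3: RHS = 248 is not a perfect cube.
  y = -3: RHS = -238 is not a perfect cube.
Continuing the search up to |y| = 35 finds no solutions either.
No (x, y) in the scanned range satisfies the equation.

No integer solutions with |y| ≤ 35.


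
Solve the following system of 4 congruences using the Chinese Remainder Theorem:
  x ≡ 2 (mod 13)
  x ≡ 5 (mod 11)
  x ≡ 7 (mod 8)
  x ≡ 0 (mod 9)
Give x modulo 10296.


Product of moduli M = 13 · 11 · 8 · 9 = 10296.
Merge one congruence at a time:
  Start: x ≡ 2 (mod 13).
  Combine with x ≡ 5 (mod 11); new modulus lcm = 143.
    Write x = 2 + 13·t and substitute into x ≡ 5 (mod 11): 13·t ≡ 5 − 2 = 3 (mod 11).
    Reduce coefficients mod 11: 2·t ≡ 3 (mod 11).
    The inverse of 2 mod 11 is 6 (since 2·6 = 12 = 1·11 + 1), so t ≡ 6·3 = 18 ≡ 7 (mod 11).
    Then x = 2 + 13·7 = 93, valid modulo lcm(13, 11) = 143: x ≡ 93 (mod 143).
  Combine with x ≡ 7 (mod 8); new modulus lcm = 1144.
    Write x = 93 + 143·t and substitute into x ≡ 7 (mod 8): 143·t ≡ 7 − 93 = -86 (mod 8).
    Reduce coefficients mod 8: 7·t ≡ 2 (mod 8).
    The inverse of 7 mod 8 is 7 (since 7·7 = 49 = 6·8 + 1), so t ≡ 7·2 = 14 ≡ 6 (mod 8).
    Then x = 93 + 143·6 = 951, valid modulo lcm(143, 8) = 1144: x ≡ 951 (mod 1144).
  Combine with x ≡ 0 (mod 9); new modulus lcm = 10296.
    Write x = 951 + 1144·t and substitute into x ≡ 0 (mod 9): 1144·t ≡ 0 − 951 = -951 (mod 9).
    Reduce coefficients mod 9: 1·t ≡ 3 (mod 9).
    So t ≡ 3 (mod 9).
    Then x = 951 + 1144·3 = 4383, valid modulo lcm(1144, 9) = 10296: x ≡ 4383 (mod 10296).
Verify against each original: 4383 mod 13 = 2, 4383 mod 11 = 5, 4383 mod 8 = 7, 4383 mod 9 = 0.

x ≡ 4383 (mod 10296).


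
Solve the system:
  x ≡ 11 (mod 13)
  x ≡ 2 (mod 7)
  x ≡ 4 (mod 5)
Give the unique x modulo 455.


Moduli 13, 7, 5 are pairwise coprime; by CRT there is a unique solution modulo M = 13 · 7 · 5 = 455.
Solve pairwise, accumulating the modulus:
  Start with x ≡ 11 (mod 13).
  Combine with x ≡ 2 (mod 7): since gcd(13, 7) = 1, we get a unique residue mod 91.
    Write x = 11 + 13·t and substitute into x ≡ 2 (mod 7): 13·t ≡ 2 − 11 = -9 (mod 7).
    Reduce coefficients mod 7: 6·t ≡ 5 (mod 7).
    The inverse of 6 mod 7 is 6 (since 6·6 = 36 = 5·7 + 1), so t ≡ 6·5 = 30 ≡ 2 (mod 7).
    Then x = 11 + 13·2 = 37, valid modulo lcm(13, 7) = 91: x ≡ 37 (mod 91).
  Combine with x ≡ 4 (mod 5): since gcd(91, 5) = 1, we get a unique residue mod 455.
    Write x = 37 + 91·t and substitute into x ≡ 4 (mod 5): 91·t ≡ 4 − 37 = -33 (mod 5).
    Reduce coefficients mod 5: 1·t ≡ 2 (mod 5).
    So t ≡ 2 (mod 5).
    Then x = 37 + 91·2 = 219, valid modulo lcm(91, 5) = 455: x ≡ 219 (mod 455).
Verify: 219 mod 13 = 11 ✓, 219 mod 7 = 2 ✓, 219 mod 5 = 4 ✓.

x ≡ 219 (mod 455).


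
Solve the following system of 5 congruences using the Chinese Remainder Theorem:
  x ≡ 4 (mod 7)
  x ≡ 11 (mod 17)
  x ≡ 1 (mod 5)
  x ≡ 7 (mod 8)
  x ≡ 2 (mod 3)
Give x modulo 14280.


Product of moduli M = 7 · 17 · 5 · 8 · 3 = 14280.
Merge one congruence at a time:
  Start: x ≡ 4 (mod 7).
  Combine with x ≡ 11 (mod 17); new modulus lcm = 119.
    Write x = 4 + 7·t and substitute into x ≡ 11 (mod 17): 7·t ≡ 11 − 4 = 7 (mod 17).
    The inverse of 7 mod 17 is 5 (since 7·5 = 35 = 2·17 + 1), so t ≡ 5·7 = 35 ≡ 1 (mod 17).
    Then x = 4 + 7·1 = 11, valid modulo lcm(7, 17) = 119: x ≡ 11 (mod 119).
  Combine with x ≡ 1 (mod 5); new modulus lcm = 595.
    Write x = 11 + 119·t and substitute into x ≡ 1 (mod 5): 119·t ≡ 1 − 11 = -10 (mod 5).
    Reduce coefficients mod 5: 4·t ≡ 0 (mod 5).
    The inverse of 4 mod 5 is 4 (since 4·4 = 16 = 3·5 + 1), so t ≡ 4·0 = 0 ≡ 0 (mod 5).
    Then x = 11 + 119·0 = 11, valid modulo lcm(119, 5) = 595: x ≡ 11 (mod 595).
  Combine with x ≡ 7 (mod 8); new modulus lcm = 4760.
    Write x = 11 + 595·t and substitute into x ≡ 7 (mod 8): 595·t ≡ 7 − 11 = -4 (mod 8).
    Reduce coefficients mod 8: 3·t ≡ 4 (mod 8).
    The inverse of 3 mod 8 is 3 (since 3·3 = 9 = 1·8 + 1), so t ≡ 3·4 = 12 ≡ 4 (mod 8).
    Then x = 11 + 595·4 = 2391, valid modulo lcm(595, 8) = 4760: x ≡ 2391 (mod 4760).
  Combine with x ≡ 2 (mod 3); new modulus lcm = 14280.
    Write x = 2391 + 4760·t and substitute into x ≡ 2 (mod 3): 4760·t ≡ 2 − 2391 = -2389 (mod 3).
    Reduce coefficients mod 3: 2·t ≡ 2 (mod 3).
    The inverse of 2 mod 3 is 2 (since 2·2 = 4 = 1·3 + 1), so t ≡ 2·2 = 4 ≡ 1 (mod 3).
    Then x = 2391 + 4760·1 = 7151, valid modulo lcm(4760, 3) = 14280: x ≡ 7151 (mod 14280).
Verify against each original: 7151 mod 7 = 4, 7151 mod 17 = 11, 7151 mod 5 = 1, 7151 mod 8 = 7, 7151 mod 3 = 2.

x ≡ 7151 (mod 14280).


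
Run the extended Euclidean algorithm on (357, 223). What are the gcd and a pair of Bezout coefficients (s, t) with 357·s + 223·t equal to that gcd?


Euclidean algorithm on (357, 223) — divide until remainder is 0:
  357 = 1 · 223 + 134
  223 = 1 · 134 + 89
  134 = 1 · 89 + 45
  89 = 1 · 45 + 44
  45 = 1 · 44 + 1
  44 = 44 · 1 + 0
gcd(357, 223) = 1.
Track Bezout coefficients alongside the remainders: start with r₀ = 357 = a·1 + b·0 (s = 1, t = 0) and r₁ = 223 = a·0 + b·1 (s = 0, t = 1); each new remainder r_{k+1} = r_{k-1} − q_k·r_k inherits s_{k+1} = s_{k-1} − q_k·s_k, t_{k+1} = t_{k-1} − q_k·t_k, so r_k = a·s_k + b·t_k at every step:
  q = 1: r = 134, s = 1 − 1·0 = 1, t = 0 − 1·1 = -1  (check: 357·1 + 223·(-1) = 134)
  q = 1: r = 89, s = 0 − 1·1 = -1, t = 1 − 1·(-1) = 2  (check: 357·(-1) + 223·2 = 89)
  q = 1: r = 45, s = 1 − 1·(-1) = 2, t = -1 − 1·2 = -3  (check: 357·2 + 223·(-3) = 45)
  q = 1: r = 44, s = -1 − 1·2 = -3, t = 2 − 1·(-3) = 5  (check: 357·(-3) + 223·5 = 44)
  q = 1: r = 1, s = 2 − 1·(-3) = 5, t = -3 − 1·5 = -8  (check: 357·5 + 223·(-8) = 1)
The row with r = 1 (the gcd) gives the Bezout coefficients s = 5, t = -8.
Result: 357 · (5) + 223 · (-8) = 1.

gcd(357, 223) = 1; s = 5, t = -8 (check: 357·5 + 223·(-8) = 1).


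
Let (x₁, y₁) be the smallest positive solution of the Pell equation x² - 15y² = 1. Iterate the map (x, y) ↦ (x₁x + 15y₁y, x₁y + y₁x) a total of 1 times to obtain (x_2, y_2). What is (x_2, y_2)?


Step 1: Find the fundamental solution (x₁, y₁) of x² - 15y² = 1.
  Expand √15 as a continued fraction. a₀ = ⌊√15⌋ = 3; iterate m_{k+1} = d_k·a_k − m_k, d_{k+1} = (15 − m_{k+1}²)/d_k, a_{k+1} = ⌊(a₀ + m_{k+1})/d_{k+1}⌋ (starting m₀ = 0, d₀ = 1), with convergents p_k = a_k·p_{k-1} + p_{k-2}, q_k = a_k·q_{k-1} + q_{k-2} (p₋₁ = 1, q₋₁ = 0):
  k = 0: a₀ = 3; p₀/q₀ = 3/1; p₀² − 15·q₀² = 9 − 15 = -6.
  k = 1: m = 3, d = 6, a = ⌊(3 + 3)/6⌋ = 1; p/q = (1·3 + 1)/(1·1 + 0) = 4/1; p² − 15·q² = 16 − 15 = 1.
  The first convergent with p² − 15·q² = 1 gives the fundamental solution (x₁, y₁) = (4, 1).
Step 2: Apply the recurrence (x_{n+1}, y_{n+1}) = (x₁x_n + 15y₁y_n, x₁y_n + y₁x_n) repeatedly.
  From (x_1, y_1) = (4, 1): x_2 = 4·4 + 15·1·1 = 31; y_2 = 4·1 + 1·4 = 8.
Step 3: Verify x_2² - 15·y_2² = 961 - 960 = 1 (should be 1). ✓

(x_1, y_1) = (4, 1); (x_2, y_2) = (31, 8).


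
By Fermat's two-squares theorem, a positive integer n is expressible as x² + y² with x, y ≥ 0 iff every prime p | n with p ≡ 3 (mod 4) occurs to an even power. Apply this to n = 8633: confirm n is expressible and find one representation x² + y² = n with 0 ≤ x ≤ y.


Step 1: Factor n = 8633 = 89 · 97.
Step 2: Check the mod-4 condition on each prime factor: 89 ≡ 1 (mod 4), exponent 1; 97 ≡ 1 (mod 4), exponent 1.
All primes ≡ 3 (mod 4) appear to even exponent (or don't appear), so by the two-squares theorem n IS expressible as a sum of two squares.
Step 3: Build a representation. Here n = 89 · 97 is a product of primes ≡ 1 (mod 4). Each prime p ≡ 1 (mod 4) is itself a sum of two squares; find a² by testing p − a² for a perfect square:
  89: 89 − 1² = 88, 89 − 2² = 85, 89 − 3² = 80, 89 − 4² = 73, 89 − 5² = 64 = 8² ⇒ 89 = 5² + 8².
  97: 97 − 1² = 96, 97 − 2² = 93, 97 − 3² = 88, 97 − 4² = 81 = 9² ⇒ 97 = 4² + 9².
  Combine using the Brahmagupta–Fibonacci identity (a² + b²)(c² + d²) = (ac − bd)² + (ad + bc)² = (ac + bd)² + (ad − bc)²:
  89 · 97 = 8633: from (5² + 8²)(4² + 9²), take (5·4 − 8·9, 5·9 + 8·4) = (20 − 72, 45 + 32) = (-52, 77); dropping signs (only squares matter) gives (52, 77); check 52² + 77² = 2704 + 5929 = 8633 ✓.
Step 4: Order so x ≤ y and verify: 52² + 77² = 2704 + 5929 = 8633 = n. ✓

n = 8633 = 52² + 77² (one valid representation with x ≤ y).


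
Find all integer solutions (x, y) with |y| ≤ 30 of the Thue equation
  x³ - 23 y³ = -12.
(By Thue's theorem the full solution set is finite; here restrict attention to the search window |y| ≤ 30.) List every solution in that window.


The equation is x³ - 23y³ = -12. For fixed y, x³ = 23·y³ − 12, so a solution requires the RHS to be a perfect cube.
Strategy: iterate y from -30 to 30, compute RHS = 23·y³ − 12, and check whether it is a (positive or negative) perfect cube.
Check small values of y:
  y = 0: RHS = -12 is not a perfect cube.
  y = 1: RHS = 11 is not a perfect cube.
  y = -1: RHS = -35 is not a perfect cube.
  y = 2: RHS = 172 is not a perfect cube.
  y = -2: RHS = -196 is not a perfect cube.
  y = 3: RHS = 609 is not a perfect cube.
  y = -3: RHS = -633 is not a perfect cube.
Continuing the search up to |y| = 30 finds no solutions either.
No (x, y) in the scanned range satisfies the equation.

No integer solutions with |y| ≤ 30.


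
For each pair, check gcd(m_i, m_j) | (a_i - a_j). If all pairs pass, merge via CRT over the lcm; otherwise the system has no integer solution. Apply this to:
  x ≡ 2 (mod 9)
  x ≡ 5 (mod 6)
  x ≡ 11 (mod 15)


Moduli 9, 6, 15 are not pairwise coprime, so CRT works modulo lcm(m_i) when all pairwise compatibility conditions hold.
Pairwise compatibility: gcd(m_i, m_j) must divide a_i - a_j for every pair.
Merge one congruence at a time:
  Start: x ≡ 2 (mod 9).
  Combine with x ≡ 5 (mod 6): gcd(9, 6) = 3; 5 - 2 = 3, which IS divisible by 3, so compatible.
    Write x = 2 + 9·t and substitute into x ≡ 5 (mod 6): 9·t ≡ 5 − 2 = 3 (mod 6).
    Divide the congruence (and modulus) by g = 3: 3·t ≡ 1 (mod 2).
    Reduce coefficients mod 2: 1·t ≡ 1 (mod 2).
    So t ≡ 1 (mod 2).
    Then x = 2 + 9·1 = 11, valid modulo lcm(9, 6) = 18: x ≡ 11 (mod 18).
  Combine with x ≡ 11 (mod 15): gcd(18, 15) = 3; 11 - 11 = 0, which IS divisible by 3, so compatible.
    Write x = 11 + 18·t and substitute into x ≡ 11 (mod 15): 18·t ≡ 11 − 11 = 0 (mod 15).
    Divide the congruence (and modulus) by g = 3: 6·t ≡ 0 (mod 5).
    Reduce coefficients mod 5: 1·t ≡ 0 (mod 5).
    So t ≡ 0 (mod 5).
    Then x = 11 + 18·0 = 11, valid modulo lcm(18, 15) = 90: x ≡ 11 (mod 90).
Verify: 11 mod 9 = 2, 11 mod 6 = 5, 11 mod 15 = 11.

x ≡ 11 (mod 90).


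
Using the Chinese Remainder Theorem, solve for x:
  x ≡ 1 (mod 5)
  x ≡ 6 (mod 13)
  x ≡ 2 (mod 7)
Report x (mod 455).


Moduli 5, 13, 7 are pairwise coprime; by CRT there is a unique solution modulo M = 5 · 13 · 7 = 455.
Solve pairwise, accumulating the modulus:
  Start with x ≡ 1 (mod 5).
  Combine with x ≡ 6 (mod 13): since gcd(5, 13) = 1, we get a unique residue mod 65.
    Write x = 1 + 5·t and substitute into x ≡ 6 (mod 13): 5·t ≡ 6 − 1 = 5 (mod 13).
    The inverse of 5 mod 13 is 8 (since 5·8 = 40 = 3·13 + 1), so t ≡ 8·5 = 40 ≡ 1 (mod 13).
    Then x = 1 + 5·1 = 6, valid modulo lcm(5, 13) = 65: x ≡ 6 (mod 65).
  Combine with x ≡ 2 (mod 7): since gcd(65, 7) = 1, we get a unique residue mod 455.
    Write x = 6 + 65·t and substitute into x ≡ 2 (mod 7): 65·t ≡ 2 − 6 = -4 (mod 7).
    Reduce coefficients mod 7: 2·t ≡ 3 (mod 7).
    The inverse of 2 mod 7 is 4 (since 2·4 = 8 = 1·7 + 1), so t ≡ 4·3 = 12 ≡ 5 (mod 7).
    Then x = 6 + 65·5 = 331, valid modulo lcm(65, 7) = 455: x ≡ 331 (mod 455).
Verify: 331 mod 5 = 1 ✓, 331 mod 13 = 6 ✓, 331 mod 7 = 2 ✓.

x ≡ 331 (mod 455).


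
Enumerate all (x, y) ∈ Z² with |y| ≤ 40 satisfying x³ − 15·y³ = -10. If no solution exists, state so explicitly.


The equation is x³ - 15y³ = -10. For fixed y, x³ = 15·y³ − 10, so a solution requires the RHS to be a perfect cube.
Strategy: iterate y from -40 to 40, compute RHS = 15·y³ − 10, and check whether it is a (positive or negative) perfect cube.
Check small values of y:
  y = 0: RHS = -10 is not a perfect cube.
  y = 1: RHS = 5 is not a perfect cube.
  y = -1: RHS = -25 is not a perfect cube.
  y = 2: RHS = 110 is not a perfect cube.
  y = -2: RHS = -130 is not a perfect cube.
  y = 3: RHS = 395 is not a perfect cube.
  y = -3: RHS = -415 is not a perfect cube.
Continuing the search up to |y| = 40 finds no solutions either.
No (x, y) in the scanned range satisfies the equation.

No integer solutions with |y| ≤ 40.


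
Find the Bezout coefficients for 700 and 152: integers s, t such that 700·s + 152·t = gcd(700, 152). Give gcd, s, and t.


Euclidean algorithm on (700, 152) — divide until remainder is 0:
  700 = 4 · 152 + 92
  152 = 1 · 92 + 60
  92 = 1 · 60 + 32
  60 = 1 · 32 + 28
  32 = 1 · 28 + 4
  28 = 7 · 4 + 0
gcd(700, 152) = 4.
Track Bezout coefficients alongside the remainders: start with r₀ = 700 = a·1 + b·0 (s = 1, t = 0) and r₁ = 152 = a·0 + b·1 (s = 0, t = 1); each new remainder r_{k+1} = r_{k-1} − q_k·r_k inherits s_{k+1} = s_{k-1} − q_k·s_k, t_{k+1} = t_{k-1} − q_k·t_k, so r_k = a·s_k + b·t_k at every step:
  q = 4: r = 92, s = 1 − 4·0 = 1, t = 0 − 4·1 = -4  (check: 700·1 + 152·(-4) = 92)
  q = 1: r = 60, s = 0 − 1·1 = -1, t = 1 − 1·(-4) = 5  (check: 700·(-1) + 152·5 = 60)
  q = 1: r = 32, s = 1 − 1·(-1) = 2, t = -4 − 1·5 = -9  (check: 700·2 + 152·(-9) = 32)
  q = 1: r = 28, s = -1 − 1·2 = -3, t = 5 − 1·(-9) = 14  (check: 700·(-3) + 152·14 = 28)
  q = 1: r = 4, s = 2 − 1·(-3) = 5, t = -9 − 1·14 = -23  (check: 700·5 + 152·(-23) = 4)
The row with r = 4 (the gcd) gives the Bezout coefficients s = 5, t = -23.
Result: 700 · (5) + 152 · (-23) = 4.

gcd(700, 152) = 4; s = 5, t = -23 (check: 700·5 + 152·(-23) = 4).


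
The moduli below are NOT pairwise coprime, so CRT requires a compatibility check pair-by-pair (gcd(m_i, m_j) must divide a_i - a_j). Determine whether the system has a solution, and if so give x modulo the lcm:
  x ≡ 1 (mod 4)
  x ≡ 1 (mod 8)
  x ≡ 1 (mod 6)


Moduli 4, 8, 6 are not pairwise coprime, so CRT works modulo lcm(m_i) when all pairwise compatibility conditions hold.
Pairwise compatibility: gcd(m_i, m_j) must divide a_i - a_j for every pair.
Merge one congruence at a time:
  Start: x ≡ 1 (mod 4).
  Combine with x ≡ 1 (mod 8): gcd(4, 8) = 4; 1 - 1 = 0, which IS divisible by 4, so compatible.
    Write x = 1 + 4·t and substitute into x ≡ 1 (mod 8): 4·t ≡ 1 − 1 = 0 (mod 8).
    Divide the congruence (and modulus) by g = 4: 1·t ≡ 0 (mod 2).
    So t ≡ 0 (mod 2).
    Then x = 1 + 4·0 = 1, valid modulo lcm(4, 8) = 8: x ≡ 1 (mod 8).
  Combine with x ≡ 1 (mod 6): gcd(8, 6) = 2; 1 - 1 = 0, which IS divisible by 2, so compatible.
    Write x = 1 + 8·t and substitute into x ≡ 1 (mod 6): 8·t ≡ 1 − 1 = 0 (mod 6).
    Divide the congruence (and modulus) by g = 2: 4·t ≡ 0 (mod 3).
    Reduce coefficients mod 3: 1·t ≡ 0 (mod 3).
    So t ≡ 0 (mod 3).
    Then x = 1 + 8·0 = 1, valid modulo lcm(8, 6) = 24: x ≡ 1 (mod 24).
Verify: 1 mod 4 = 1, 1 mod 8 = 1, 1 mod 6 = 1.

x ≡ 1 (mod 24).


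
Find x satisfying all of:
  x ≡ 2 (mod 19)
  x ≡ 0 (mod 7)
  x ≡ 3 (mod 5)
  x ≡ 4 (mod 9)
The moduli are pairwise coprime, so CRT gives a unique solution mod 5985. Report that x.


Product of moduli M = 19 · 7 · 5 · 9 = 5985.
Merge one congruence at a time:
  Start: x ≡ 2 (mod 19).
  Combine with x ≡ 0 (mod 7); new modulus lcm = 133.
    Write x = 2 + 19·t and substitute into x ≡ 0 (mod 7): 19·t ≡ 0 − 2 = -2 (mod 7).
    Reduce coefficients mod 7: 5·t ≡ 5 (mod 7).
    The inverse of 5 mod 7 is 3 (since 5·3 = 15 = 2·7 + 1), so t ≡ 3·5 = 15 ≡ 1 (mod 7).
    Then x = 2 + 19·1 = 21, valid modulo lcm(19, 7) = 133: x ≡ 21 (mod 133).
  Combine with x ≡ 3 (mod 5); new modulus lcm = 665.
    Write x = 21 + 133·t and substitute into x ≡ 3 (mod 5): 133·t ≡ 3 − 21 = -18 (mod 5).
    Reduce coefficients mod 5: 3·t ≡ 2 (mod 5).
    The inverse of 3 mod 5 is 2 (since 3·2 = 6 = 1·5 + 1), so t ≡ 2·2 = 4 ≡ 4 (mod 5).
    Then x = 21 + 133·4 = 553, valid modulo lcm(133, 5) = 665: x ≡ 553 (mod 665).
  Combine with x ≡ 4 (mod 9); new modulus lcm = 5985.
    Write x = 553 + 665·t and substitute into x ≡ 4 (mod 9): 665·t ≡ 4 − 553 = -549 (mod 9).
    Reduce coefficients mod 9: 8·t ≡ 0 (mod 9).
    The inverse of 8 mod 9 is 8 (since 8·8 = 64 = 7·9 + 1), so t ≡ 8·0 = 0 ≡ 0 (mod 9).
    Then x = 553 + 665·0 = 553, valid modulo lcm(665, 9) = 5985: x ≡ 553 (mod 5985).
Verify against each original: 553 mod 19 = 2, 553 mod 7 = 0, 553 mod 5 = 3, 553 mod 9 = 4.

x ≡ 553 (mod 5985).


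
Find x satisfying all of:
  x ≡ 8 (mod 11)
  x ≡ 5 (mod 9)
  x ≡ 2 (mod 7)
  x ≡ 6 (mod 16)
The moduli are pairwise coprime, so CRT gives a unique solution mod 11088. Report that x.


Product of moduli M = 11 · 9 · 7 · 16 = 11088.
Merge one congruence at a time:
  Start: x ≡ 8 (mod 11).
  Combine with x ≡ 5 (mod 9); new modulus lcm = 99.
    Write x = 8 + 11·t and substitute into x ≡ 5 (mod 9): 11·t ≡ 5 − 8 = -3 (mod 9).
    Reduce coefficients mod 9: 2·t ≡ 6 (mod 9).
    The inverse of 2 mod 9 is 5 (since 2·5 = 10 = 1·9 + 1), so t ≡ 5·6 = 30 ≡ 3 (mod 9).
    Then x = 8 + 11·3 = 41, valid modulo lcm(11, 9) = 99: x ≡ 41 (mod 99).
  Combine with x ≡ 2 (mod 7); new modulus lcm = 693.
    Write x = 41 + 99·t and substitute into x ≡ 2 (mod 7): 99·t ≡ 2 − 41 = -39 (mod 7).
    Reduce coefficients mod 7: 1·t ≡ 3 (mod 7).
    So t ≡ 3 (mod 7).
    Then x = 41 + 99·3 = 338, valid modulo lcm(99, 7) = 693: x ≡ 338 (mod 693).
  Combine with x ≡ 6 (mod 16); new modulus lcm = 11088.
    Write x = 338 + 693·t and substitute into x ≡ 6 (mod 16): 693·t ≡ 6 − 338 = -332 (mod 16).
    Reduce coefficients mod 16: 5·t ≡ 4 (mod 16).
    The inverse of 5 mod 16 is 13 (since 5·13 = 65 = 4·16 + 1), so t ≡ 13·4 = 52 ≡ 4 (mod 16).
    Then x = 338 + 693·4 = 3110, valid modulo lcm(693, 16) = 11088: x ≡ 3110 (mod 11088).
Verify against each original: 3110 mod 11 = 8, 3110 mod 9 = 5, 3110 mod 7 = 2, 3110 mod 16 = 6.

x ≡ 3110 (mod 11088).


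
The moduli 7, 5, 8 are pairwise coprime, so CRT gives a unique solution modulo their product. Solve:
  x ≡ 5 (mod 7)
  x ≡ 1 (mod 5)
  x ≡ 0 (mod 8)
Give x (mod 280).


Moduli 7, 5, 8 are pairwise coprime; by CRT there is a unique solution modulo M = 7 · 5 · 8 = 280.
Solve pairwise, accumulating the modulus:
  Start with x ≡ 5 (mod 7).
  Combine with x ≡ 1 (mod 5): since gcd(7, 5) = 1, we get a unique residue mod 35.
    Write x = 5 + 7·t and substitute into x ≡ 1 (mod 5): 7·t ≡ 1 − 5 = -4 (mod 5).
    Reduce coefficients mod 5: 2·t ≡ 1 (mod 5).
    The inverse of 2 mod 5 is 3 (since 2·3 = 6 = 1·5 + 1), so t ≡ 3·1 = 3 ≡ 3 (mod 5).
    Then x = 5 + 7·3 = 26, valid modulo lcm(7, 5) = 35: x ≡ 26 (mod 35).
  Combine with x ≡ 0 (mod 8): since gcd(35, 8) = 1, we get a unique residue mod 280.
    Write x = 26 + 35·t and substitute into x ≡ 0 (mod 8): 35·t ≡ 0 − 26 = -26 (mod 8).
    Reduce coefficients mod 8: 3·t ≡ 6 (mod 8).
    The inverse of 3 mod 8 is 3 (since 3·3 = 9 = 1·8 + 1), so t ≡ 3·6 = 18 ≡ 2 (mod 8).
    Then x = 26 + 35·2 = 96, valid modulo lcm(35, 8) = 280: x ≡ 96 (mod 280).
Verify: 96 mod 7 = 5 ✓, 96 mod 5 = 1 ✓, 96 mod 8 = 0 ✓.

x ≡ 96 (mod 280).


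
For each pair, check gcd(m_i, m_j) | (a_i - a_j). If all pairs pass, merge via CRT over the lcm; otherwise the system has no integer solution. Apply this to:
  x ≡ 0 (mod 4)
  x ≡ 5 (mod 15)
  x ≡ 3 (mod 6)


Moduli 4, 15, 6 are not pairwise coprime, so CRT works modulo lcm(m_i) when all pairwise compatibility conditions hold.
Pairwise compatibility: gcd(m_i, m_j) must divide a_i - a_j for every pair.
Merge one congruence at a time:
  Start: x ≡ 0 (mod 4).
  Combine with x ≡ 5 (mod 15): gcd(4, 15) = 1; 5 - 0 = 5, which IS divisible by 1, so compatible.
    Write x = 0 + 4·t and substitute into x ≡ 5 (mod 15): 4·t ≡ 5 − 0 = 5 (mod 15).
    The inverse of 4 mod 15 is 4 (since 4·4 = 16 = 1·15 + 1), so t ≡ 4·5 = 20 ≡ 5 (mod 15).
    Then x = 0 + 4·5 = 20, valid modulo lcm(4, 15) = 60: x ≡ 20 (mod 60).
  Combine with x ≡ 3 (mod 6): gcd(60, 6) = 6, and 3 - 20 = -17 is NOT divisible by 6.
    ⇒ system is inconsistent (no integer solution).

No solution (the system is inconsistent).


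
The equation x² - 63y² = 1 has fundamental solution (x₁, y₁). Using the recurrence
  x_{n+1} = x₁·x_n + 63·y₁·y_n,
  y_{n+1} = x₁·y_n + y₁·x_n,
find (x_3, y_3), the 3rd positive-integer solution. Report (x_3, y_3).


Step 1: Find the fundamental solution (x₁, y₁) of x² - 63y² = 1.
  Expand √63 as a continued fraction. a₀ = ⌊√63⌋ = 7; iterate m_{k+1} = d_k·a_k − m_k, d_{k+1} = (63 − m_{k+1}²)/d_k, a_{k+1} = ⌊(a₀ + m_{k+1})/d_{k+1}⌋ (starting m₀ = 0, d₀ = 1), with convergents p_k = a_k·p_{k-1} + p_{k-2}, q_k = a_k·q_{k-1} + q_{k-2} (p₋₁ = 1, q₋₁ = 0):
  k = 0: a₀ = 7; p₀/q₀ = 7/1; p₀² − 63·q₀² = 49 − 63 = -14.
  k = 1: m = 7, d = 14, a = ⌊(7 + 7)/14⌋ = 1; p/q = (1·7 + 1)/(1·1 + 0) = 8/1; p² − 63·q² = 64 − 63 = 1.
  The first convergent with p² − 63·q² = 1 gives the fundamental solution (x₁, y₁) = (8, 1).
Step 2: Apply the recurrence (x_{n+1}, y_{n+1}) = (x₁x_n + 63y₁y_n, x₁y_n + y₁x_n) repeatedly.
  From (x_1, y_1) = (8, 1): x_2 = 8·8 + 63·1·1 = 127; y_2 = 8·1 + 1·8 = 16.
  From (x_2, y_2) = (127, 16): x_3 = 8·127 + 63·1·16 = 2024; y_3 = 8·16 + 1·127 = 255.
Step 3: Verify x_3² - 63·y_3² = 4096576 - 4096575 = 1 (should be 1). ✓

(x_1, y_1) = (8, 1); (x_3, y_3) = (2024, 255).


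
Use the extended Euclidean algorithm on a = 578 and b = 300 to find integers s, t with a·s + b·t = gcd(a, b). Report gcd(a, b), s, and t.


Euclidean algorithm on (578, 300) — divide until remainder is 0:
  578 = 1 · 300 + 278
  300 = 1 · 278 + 22
  278 = 12 · 22 + 14
  22 = 1 · 14 + 8
  14 = 1 · 8 + 6
  8 = 1 · 6 + 2
  6 = 3 · 2 + 0
gcd(578, 300) = 2.
Track Bezout coefficients alongside the remainders: start with r₀ = 578 = a·1 + b·0 (s = 1, t = 0) and r₁ = 300 = a·0 + b·1 (s = 0, t = 1); each new remainder r_{k+1} = r_{k-1} − q_k·r_k inherits s_{k+1} = s_{k-1} − q_k·s_k, t_{k+1} = t_{k-1} − q_k·t_k, so r_k = a·s_k + b·t_k at every step:
  q = 1: r = 278, s = 1 − 1·0 = 1, t = 0 − 1·1 = -1  (check: 578·1 + 300·(-1) = 278)
  q = 1: r = 22, s = 0 − 1·1 = -1, t = 1 − 1·(-1) = 2  (check: 578·(-1) + 300·2 = 22)
  q = 12: r = 14, s = 1 − 12·(-1) = 13, t = -1 − 12·2 = -25  (check: 578·13 + 300·(-25) = 14)
  q = 1: r = 8, s = -1 − 1·13 = -14, t = 2 − 1·(-25) = 27  (check: 578·(-14) + 300·27 = 8)
  q = 1: r = 6, s = 13 − 1·(-14) = 27, t = -25 − 1·27 = -52  (check: 578·27 + 300·(-52) = 6)
  q = 1: r = 2, s = -14 − 1·27 = -41, t = 27 − 1·(-52) = 79  (check: 578·(-41) + 300·79 = 2)
The row with r = 2 (the gcd) gives the Bezout coefficients s = -41, t = 79.
Result: 578 · (-41) + 300 · (79) = 2.

gcd(578, 300) = 2; s = -41, t = 79 (check: 578·(-41) + 300·79 = 2).


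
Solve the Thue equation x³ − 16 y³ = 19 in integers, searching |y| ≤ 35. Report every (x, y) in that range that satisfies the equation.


The equation is x³ - 16y³ = 19. For fixed y, x³ = 16·y³ + 19, so a solution requires the RHS to be a perfect cube.
Strategy: iterate y from -35 to 35, compute RHS = 16·y³ + 19, and check whether it is a (positive or negative) perfect cube.
Check small values of y:
  y = 0: RHS = 19 is not a perfect cube.
  y = 1: RHS = 35 is not a perfect cube.
  y = -1: RHS = 3 is not a perfect cube.
  y = 2: RHS = 147 is not a perfect cube.
  y = -2: RHS = -109 is not a perfect cube.
  y = 3: RHS = 451 is not a perfect cube.
  y = -3: RHS = -413 is not a perfect cube.
Continuing the search up to |y| = 35 finds no solutions either.
No (x, y) in the scanned range satisfies the equation.

No integer solutions with |y| ≤ 35.


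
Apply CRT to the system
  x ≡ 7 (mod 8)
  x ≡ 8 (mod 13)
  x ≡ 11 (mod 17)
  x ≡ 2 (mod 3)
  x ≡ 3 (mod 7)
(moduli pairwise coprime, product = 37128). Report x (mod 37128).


Product of moduli M = 8 · 13 · 17 · 3 · 7 = 37128.
Merge one congruence at a time:
  Start: x ≡ 7 (mod 8).
  Combine with x ≡ 8 (mod 13); new modulus lcm = 104.
    Write x = 7 + 8·t and substitute into x ≡ 8 (mod 13): 8·t ≡ 8 − 7 = 1 (mod 13).
    The inverse of 8 mod 13 is 5 (since 8·5 = 40 = 3·13 + 1), so t ≡ 5·1 = 5 ≡ 5 (mod 13).
    Then x = 7 + 8·5 = 47, valid modulo lcm(8, 13) = 104: x ≡ 47 (mod 104).
  Combine with x ≡ 11 (mod 17); new modulus lcm = 1768.
    Write x = 47 + 104·t and substitute into x ≡ 11 (mod 17): 104·t ≡ 11 − 47 = -36 (mod 17).
    Reduce coefficients mod 17: 2·t ≡ 15 (mod 17).
    The inverse of 2 mod 17 is 9 (since 2·9 = 18 = 1·17 + 1), so t ≡ 9·15 = 135 ≡ 16 (mod 17).
    Then x = 47 + 104·16 = 1711, valid modulo lcm(104, 17) = 1768: x ≡ 1711 (mod 1768).
  Combine with x ≡ 2 (mod 3); new modulus lcm = 5304.
    Write x = 1711 + 1768·t and substitute into x ≡ 2 (mod 3): 1768·t ≡ 2 − 1711 = -1709 (mod 3).
    Reduce coefficients mod 3: 1·t ≡ 1 (mod 3).
    So t ≡ 1 (mod 3).
    Then x = 1711 + 1768·1 = 3479, valid modulo lcm(1768, 3) = 5304: x ≡ 3479 (mod 5304).
  Combine with x ≡ 3 (mod 7); new modulus lcm = 37128.
    Write x = 3479 + 5304·t and substitute into x ≡ 3 (mod 7): 5304·t ≡ 3 − 3479 = -3476 (mod 7).
    Reduce coefficients mod 7: 5·t ≡ 3 (mod 7).
    The inverse of 5 mod 7 is 3 (since 5·3 = 15 = 2·7 + 1), so t ≡ 3·3 = 9 ≡ 2 (mod 7).
    Then x = 3479 + 5304·2 = 14087, valid modulo lcm(5304, 7) = 37128: x ≡ 14087 (mod 37128).
Verify against each original: 14087 mod 8 = 7, 14087 mod 13 = 8, 14087 mod 17 = 11, 14087 mod 3 = 2, 14087 mod 7 = 3.

x ≡ 14087 (mod 37128).


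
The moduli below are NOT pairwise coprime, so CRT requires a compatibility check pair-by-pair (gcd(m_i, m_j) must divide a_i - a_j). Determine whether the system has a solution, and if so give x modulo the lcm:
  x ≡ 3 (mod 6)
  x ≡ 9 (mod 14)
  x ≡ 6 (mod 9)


Moduli 6, 14, 9 are not pairwise coprime, so CRT works modulo lcm(m_i) when all pairwise compatibility conditions hold.
Pairwise compatibility: gcd(m_i, m_j) must divide a_i - a_j for every pair.
Merge one congruence at a time:
  Start: x ≡ 3 (mod 6).
  Combine with x ≡ 9 (mod 14): gcd(6, 14) = 2; 9 - 3 = 6, which IS divisible by 2, so compatible.
    Write x = 3 + 6·t and substitute into x ≡ 9 (mod 14): 6·t ≡ 9 − 3 = 6 (mod 14).
    Divide the congruence (and modulus) by g = 2: 3·t ≡ 3 (mod 7).
    The inverse of 3 mod 7 is 5 (since 3·5 = 15 = 2·7 + 1), so t ≡ 5·3 = 15 ≡ 1 (mod 7).
    Then x = 3 + 6·1 = 9, valid modulo lcm(6, 14) = 42: x ≡ 9 (mod 42).
  Combine with x ≡ 6 (mod 9): gcd(42, 9) = 3; 6 - 9 = -3, which IS divisible by 3, so compatible.
    Write x = 9 + 42·t and substitute into x ≡ 6 (mod 9): 42·t ≡ 6 − 9 = -3 (mod 9).
    Divide the congruence (and modulus) by g = 3: 14·t ≡ -1 (mod 3).
    Reduce coefficients mod 3: 2·t ≡ 2 (mod 3).
    The inverse of 2 mod 3 is 2 (since 2·2 = 4 = 1·3 + 1), so t ≡ 2·2 = 4 ≡ 1 (mod 3).
    Then x = 9 + 42·1 = 51, valid modulo lcm(42, 9) = 126: x ≡ 51 (mod 126).
Verify: 51 mod 6 = 3, 51 mod 14 = 9, 51 mod 9 = 6.

x ≡ 51 (mod 126).
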